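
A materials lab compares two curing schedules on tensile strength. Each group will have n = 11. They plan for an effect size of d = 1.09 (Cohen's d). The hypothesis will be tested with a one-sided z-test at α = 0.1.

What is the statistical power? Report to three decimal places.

Power ≈ 0.899

Noncentrality parameter: δ = d·√(n/2) = 1.09 × √(11/2) = 2.5563
Critical value for a one-sided test at α = 0.1: z_α = 1.282.
Power = P(Z > 1.282 − δ) = Φ(1.275) = 0.8988.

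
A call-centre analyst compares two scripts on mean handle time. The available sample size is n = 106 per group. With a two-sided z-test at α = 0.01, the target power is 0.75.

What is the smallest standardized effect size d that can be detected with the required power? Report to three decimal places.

Need Φ(δ − 2.576) = 0.75, so δ = 2.576 + 0.674 = 3.250.
(The second rejection-region term Φ(−δ − z_{α/2}) is negligible and dropped.)
δ = d·√(n/2) ⇒ d = δ/√(n/2) = 3.250/√(106/2) = 0.4465.

d ≈ 0.446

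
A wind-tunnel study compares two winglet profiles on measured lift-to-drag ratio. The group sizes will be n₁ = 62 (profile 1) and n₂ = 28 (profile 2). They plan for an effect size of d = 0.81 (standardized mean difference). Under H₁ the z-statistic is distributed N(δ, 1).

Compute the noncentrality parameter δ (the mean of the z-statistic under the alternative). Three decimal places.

δ = d / √(1/n₁ + 1/n₂) = 0.81 / √(1/62 + 1/28) = 3.5574

δ ≈ 3.557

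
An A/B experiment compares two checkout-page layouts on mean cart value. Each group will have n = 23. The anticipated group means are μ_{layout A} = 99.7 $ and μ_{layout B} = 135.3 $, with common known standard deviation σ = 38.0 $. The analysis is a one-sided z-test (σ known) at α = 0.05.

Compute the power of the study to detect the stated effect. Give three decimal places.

Power ≈ 0.937

Standardized effect: d = |μ_{layout A} − μ_{layout B}| / σ = |99.7 − 135.3| / 38.0 = 0.9368
Noncentrality parameter: δ = d·√(n/2) = 0.9368 × √(23/2) = 3.1770
One-sided α = 0.05 → critical value z_{0.05} = 1.645.
Power = P(Z > 1.645 − δ) = Φ(1.532) = 0.9373.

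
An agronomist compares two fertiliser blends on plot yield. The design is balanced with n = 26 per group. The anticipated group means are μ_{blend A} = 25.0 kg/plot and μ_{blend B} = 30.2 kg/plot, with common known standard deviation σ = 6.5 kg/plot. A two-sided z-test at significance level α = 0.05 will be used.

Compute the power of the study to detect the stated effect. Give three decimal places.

Standardized effect: d = |μ_{blend A} − μ_{blend B}| / σ = |25.0 − 30.2| / 6.5 = 0.8000
Noncentrality parameter: δ = d·√(n/2) = 0.8000 × √(26/2) = 2.8844
Critical value for a two-sided test at α = 0.05: z_{α/2} = 1.960.
Power = Φ(δ − 1.960) + Φ(−δ − 1.960) = Φ(0.924) + Φ(-4.844) = 0.8224 + 0.0000 = 0.8224.

Power ≈ 0.822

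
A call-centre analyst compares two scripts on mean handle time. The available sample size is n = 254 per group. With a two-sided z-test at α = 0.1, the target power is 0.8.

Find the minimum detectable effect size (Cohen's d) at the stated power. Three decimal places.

d ≈ 0.221

Need Φ(δ − 1.645) = 0.8, so δ = 1.645 + 0.842 = 2.486.
(The second rejection-region term Φ(−δ − z_{α/2}) is negligible and dropped.)
δ = d·√(n/2) ⇒ d = δ/√(n/2) = 2.486/√(254/2) = 0.2206.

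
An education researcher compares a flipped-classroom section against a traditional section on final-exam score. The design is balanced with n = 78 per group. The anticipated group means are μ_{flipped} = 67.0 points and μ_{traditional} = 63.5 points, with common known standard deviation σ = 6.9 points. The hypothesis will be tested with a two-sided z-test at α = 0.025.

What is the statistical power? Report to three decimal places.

Power ≈ 0.823

Standardized effect: d = |μ_{flipped} − μ_{traditional}| / σ = |67.0 − 63.5| / 6.9 = 0.5072
Noncentrality parameter: δ = d·√(n/2) = 0.5072 × √(78/2) = 3.1678
Critical value for a two-sided test at α = 0.025: z_{α/2} = 2.241.
Power = Φ(δ − 2.241) + Φ(−δ − 2.241) = Φ(0.926) + Φ(-5.409) = 0.8229 + 0.0000 = 0.8229.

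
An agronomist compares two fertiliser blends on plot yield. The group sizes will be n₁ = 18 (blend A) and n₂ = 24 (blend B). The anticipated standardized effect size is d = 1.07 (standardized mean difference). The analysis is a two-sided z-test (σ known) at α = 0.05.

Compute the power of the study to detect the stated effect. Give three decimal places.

Noncentrality parameter: δ = d / √(1/n₁ + 1/n₂) = 1.07 / √(1/18 + 1/24) = 3.4316
Critical value for a two-sided test at α = 0.05: z_{α/2} = 1.960.
Power = Φ(δ − 1.960) + Φ(−δ − 1.960) = Φ(1.472) + Φ(-5.392) = 0.9294 + 0.0000 = 0.9294.

Power ≈ 0.929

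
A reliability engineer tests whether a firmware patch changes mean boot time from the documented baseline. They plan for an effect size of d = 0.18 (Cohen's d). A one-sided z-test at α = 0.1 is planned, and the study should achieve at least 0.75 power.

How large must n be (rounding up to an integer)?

Set Φ(δ − 1.282) = 0.75; then δ − 1.282 = Φ⁻¹(0.75) = 0.674, giving δ = 1.956.
δ = d·√n ⇒ n = (δ/d)² = (1.956 / 0.18)² = 118.09.
Round up to the next whole unit.

n = 119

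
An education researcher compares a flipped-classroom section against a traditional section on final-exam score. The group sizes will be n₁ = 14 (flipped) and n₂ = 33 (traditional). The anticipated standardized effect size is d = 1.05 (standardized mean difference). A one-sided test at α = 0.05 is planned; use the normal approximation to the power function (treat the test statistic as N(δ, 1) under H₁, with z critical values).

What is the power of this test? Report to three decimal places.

Power ≈ 0.950

Noncentrality parameter: δ = d / √(1/n₁ + 1/n₂) = 1.05 / √(1/14 + 1/33) = 3.2920
Critical value for a one-sided test at α = 0.05: z_α = 1.645.
Power = Φ(δ − 1.645) = Φ(1.647) = 0.9502.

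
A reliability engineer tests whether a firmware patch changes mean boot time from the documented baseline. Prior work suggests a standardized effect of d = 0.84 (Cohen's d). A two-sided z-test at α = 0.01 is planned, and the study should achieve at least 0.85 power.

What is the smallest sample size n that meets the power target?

n = 19

For power 0.85 need Φ(δ − z_{0.005}) = 0.85, so δ = z_{0.005} + z_{0.15} = 2.576 + 1.036 = 3.612.
(For δ > 0 the lower-tail rejection region contributes negligibly to power, so the one-term inversion is standard.)
δ = d·√n ⇒ n = (δ/d)² = (3.612 / 0.84)² = 18.49.
Round up to the next whole unit.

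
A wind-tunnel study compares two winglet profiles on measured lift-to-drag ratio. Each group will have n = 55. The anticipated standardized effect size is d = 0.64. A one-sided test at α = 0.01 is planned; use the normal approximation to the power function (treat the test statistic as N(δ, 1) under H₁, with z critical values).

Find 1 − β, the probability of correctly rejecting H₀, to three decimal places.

Noncentrality parameter: δ = d·√(n/2) = 0.64 × √(55/2) = 3.3562
Critical value for a one-sided test at α = 0.01: z_α = 2.326.
Power = Φ(δ − 2.326) = Φ(1.030) = 0.8485.

Power ≈ 0.848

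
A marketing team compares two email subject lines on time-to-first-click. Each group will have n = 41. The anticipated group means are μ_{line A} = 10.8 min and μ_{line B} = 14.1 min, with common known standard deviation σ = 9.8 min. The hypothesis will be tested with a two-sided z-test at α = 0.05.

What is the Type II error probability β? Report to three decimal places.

β ≈ 0.668

Standardized effect: d = |μ_{line A} − μ_{line B}| / σ = |10.8 − 14.1| / 9.8 = 0.3367
Noncentrality parameter: δ = d·√(n/2) = 0.3367 × √(41/2) = 1.5246
Two-sided α = 0.05 → critical value z_{0.025} = 1.960.
Power = Φ(δ − 1.960) + Φ(−δ − 1.960) = Φ(-0.435) + Φ(-3.485) = 0.3317 + 0.0002 = 0.3319.
Type II error: β = 1 − power = 1 − 0.3319 = 0.6681.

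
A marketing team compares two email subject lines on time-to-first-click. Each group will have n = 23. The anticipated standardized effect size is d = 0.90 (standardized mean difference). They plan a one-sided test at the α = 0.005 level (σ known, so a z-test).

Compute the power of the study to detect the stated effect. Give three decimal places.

Noncentrality parameter: δ = d·√(n/2) = 0.90 × √(23/2) = 3.0520
Critical value for a one-sided test at α = 0.005: z_α = 2.576.
Power = P(Z > 2.576 − δ) = Φ(0.476) = 0.6830.

Power ≈ 0.683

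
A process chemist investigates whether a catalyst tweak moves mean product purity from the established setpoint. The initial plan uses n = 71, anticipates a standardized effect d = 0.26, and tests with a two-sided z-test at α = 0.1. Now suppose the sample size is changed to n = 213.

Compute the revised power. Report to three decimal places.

Power ≈ 0.984

With n = 213: δ = d·√n = 0.26 × √213 = 3.7946. Critical value z_{0.05} = 1.645.
Revised power = Φ(δ − 1.645) + Φ(−δ − 1.645) = Φ(2.150) + Φ(-5.439) = 0.9842 + 0.0000 = 0.9842.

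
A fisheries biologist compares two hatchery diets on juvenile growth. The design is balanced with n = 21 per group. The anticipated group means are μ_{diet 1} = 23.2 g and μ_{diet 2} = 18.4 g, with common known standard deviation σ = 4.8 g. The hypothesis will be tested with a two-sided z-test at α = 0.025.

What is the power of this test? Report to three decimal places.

Power ≈ 0.841

Standardized effect: d = |μ_{diet 1} − μ_{diet 2}| / σ = |23.2 − 18.4| / 4.8 = 1.0000
Noncentrality parameter: δ = d·√(n/2) = 1.0000 × √(21/2) = 3.2404
Critical value for a two-sided test at α = 0.025: z_{α/2} = 2.241.
Power = Φ(δ − 2.241) + Φ(−δ − 2.241) = Φ(0.999) + Φ(-5.482) = 0.8411 + 0.0000 = 0.8411.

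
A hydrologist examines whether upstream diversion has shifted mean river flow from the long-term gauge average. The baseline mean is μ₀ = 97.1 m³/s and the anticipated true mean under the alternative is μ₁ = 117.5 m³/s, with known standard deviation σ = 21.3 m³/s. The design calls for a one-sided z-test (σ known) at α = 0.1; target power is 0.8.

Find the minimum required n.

Standardized effect: d = |μ₁ − μ₀| / σ = |117.5 − 97.1| / 21.3 = 0.9577
For power 0.8 need Φ(δ − z_{0.1}) = 0.8, so δ = z_{0.1} + z_{0.20} = 1.282 + 0.842 = 2.123.
δ = d·√n ⇒ n = (δ/d)² = (2.123 / 0.9577)² = 4.91.
Round up to the next whole unit.

n = 5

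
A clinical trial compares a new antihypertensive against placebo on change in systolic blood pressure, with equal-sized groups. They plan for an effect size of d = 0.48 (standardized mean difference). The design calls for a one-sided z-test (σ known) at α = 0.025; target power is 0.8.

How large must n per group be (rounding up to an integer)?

Set Φ(δ − 1.960) = 0.8; then δ − 1.960 = Φ⁻¹(0.8) = 0.842, giving δ = 2.802.
δ = d·√(n/2) ⇒ n = 2(δ/d)² = 2 × (2.802 / 0.48)² = 68.13.
Round up to the next whole unit.

n = 69 per group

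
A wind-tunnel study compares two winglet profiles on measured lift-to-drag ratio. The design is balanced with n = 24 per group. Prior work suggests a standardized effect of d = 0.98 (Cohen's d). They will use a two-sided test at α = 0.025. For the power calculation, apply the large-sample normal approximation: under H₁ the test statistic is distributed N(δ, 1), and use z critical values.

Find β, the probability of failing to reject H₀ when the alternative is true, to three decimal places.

Noncentrality parameter: δ = d·√(n/2) = 0.98 × √(24/2) = 3.3948
Two-sided α = 0.025 → critical value z_{0.0125} = 2.241.
Power = Φ(δ − 2.241) + Φ(−δ − 2.241) = Φ(1.153) + Φ(-5.636) = 0.8756 + 0.0000 = 0.8756.
Type II error: β = 1 − power = 1 − 0.8756 = 0.1244.

β ≈ 0.124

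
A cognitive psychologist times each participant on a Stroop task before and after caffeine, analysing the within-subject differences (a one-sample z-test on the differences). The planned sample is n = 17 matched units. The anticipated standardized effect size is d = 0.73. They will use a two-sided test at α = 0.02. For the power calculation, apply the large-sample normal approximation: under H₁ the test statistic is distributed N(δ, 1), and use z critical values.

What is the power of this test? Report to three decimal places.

Noncentrality parameter: δ = d·√n = 0.73 × √17 = 3.0099
Critical value for a two-sided test at α = 0.02: z_{α/2} = 2.326.
Power = Φ(δ − 2.326) + Φ(−δ − 2.326) = Φ(0.684) + Φ(-5.336) = 0.7529 + 0.0000 = 0.7529.

Power ≈ 0.753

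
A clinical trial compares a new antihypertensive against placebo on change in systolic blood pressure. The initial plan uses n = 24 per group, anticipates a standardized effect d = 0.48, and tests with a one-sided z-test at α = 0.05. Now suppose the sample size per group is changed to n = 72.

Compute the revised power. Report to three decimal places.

Power ≈ 0.892

With n = 72 per group: δ = d·√(n/2) = 0.48 × √(72/2) = 2.8800. Critical value z_{0.05} = 1.645.
Revised power = P(Z > 1.645 − δ) = Φ(1.235) = 0.8916.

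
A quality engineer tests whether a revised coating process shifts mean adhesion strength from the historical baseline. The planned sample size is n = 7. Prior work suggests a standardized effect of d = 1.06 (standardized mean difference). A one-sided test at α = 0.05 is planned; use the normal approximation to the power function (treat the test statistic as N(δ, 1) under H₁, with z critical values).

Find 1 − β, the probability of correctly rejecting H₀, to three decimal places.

Noncentrality parameter: δ = d·√n = 1.06 × √7 = 2.8045
One-sided α = 0.05 → critical value z_{0.05} = 1.645.
Power = P(Z > 1.645 − δ) = Φ(1.160) = 0.8769.

Power ≈ 0.877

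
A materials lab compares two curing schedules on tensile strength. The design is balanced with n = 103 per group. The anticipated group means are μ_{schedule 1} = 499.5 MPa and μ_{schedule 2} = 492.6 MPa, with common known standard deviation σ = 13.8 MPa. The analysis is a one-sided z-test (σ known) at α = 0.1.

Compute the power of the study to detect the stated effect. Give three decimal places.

Power ≈ 0.989

Standardized effect: d = |μ_{schedule 1} − μ_{schedule 2}| / σ = |499.5 − 492.6| / 13.8 = 0.5000
Noncentrality parameter: δ = d·√(n/2) = 0.5000 × √(103/2) = 3.5882
Critical value for a one-sided test at α = 0.1: z_α = 1.282.
Power = Φ(δ − 1.282) = Φ(2.307) = 0.9895.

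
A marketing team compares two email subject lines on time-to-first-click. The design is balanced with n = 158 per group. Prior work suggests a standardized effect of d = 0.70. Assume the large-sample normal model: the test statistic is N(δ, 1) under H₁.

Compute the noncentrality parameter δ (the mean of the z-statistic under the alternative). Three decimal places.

δ ≈ 6.222

The noncentrality parameter scales effect size by the design's sample-size factor: δ = d·√(n/2) = 0.70 × √(158/2) = 6.2217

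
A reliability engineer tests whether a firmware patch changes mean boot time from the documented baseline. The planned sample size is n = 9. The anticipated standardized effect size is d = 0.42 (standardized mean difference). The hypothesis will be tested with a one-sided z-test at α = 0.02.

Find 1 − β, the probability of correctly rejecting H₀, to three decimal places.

Noncentrality parameter: δ = d·√n = 0.42 × √9 = 1.2600
Critical value for a one-sided test at α = 0.02: z_α = 2.054.
Power = P(Z > 2.054 − δ) = Φ(-0.794) = 0.2137.

Power ≈ 0.214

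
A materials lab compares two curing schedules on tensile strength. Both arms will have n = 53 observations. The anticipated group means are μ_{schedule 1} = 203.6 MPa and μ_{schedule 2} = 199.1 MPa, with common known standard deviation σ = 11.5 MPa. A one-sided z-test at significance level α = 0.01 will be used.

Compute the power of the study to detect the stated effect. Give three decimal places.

Power ≈ 0.378

Standardized effect: d = |μ_{schedule 1} − μ_{schedule 2}| / σ = |203.6 − 199.1| / 11.5 = 0.3913
Noncentrality parameter: δ = d·√(n/2) = 0.3913 × √(53/2) = 2.0144
One-sided α = 0.01 → critical value z_{0.01} = 2.326.
Power = Φ(δ − 2.326) = Φ(-0.312) = 0.3775.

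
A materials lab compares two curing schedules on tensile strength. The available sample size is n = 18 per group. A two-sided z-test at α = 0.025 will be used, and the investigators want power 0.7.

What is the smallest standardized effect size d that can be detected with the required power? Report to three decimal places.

Required noncentrality: δ = z_{0.0125} + z_{0.30} = 2.241 + 0.524 = 2.766.
(Lower-tail contribution to power is negligible for δ > 0.)
δ = d·√(n/2) ⇒ d = δ/√(n/2) = 2.766/√(18/2) = 0.9219.

d ≈ 0.922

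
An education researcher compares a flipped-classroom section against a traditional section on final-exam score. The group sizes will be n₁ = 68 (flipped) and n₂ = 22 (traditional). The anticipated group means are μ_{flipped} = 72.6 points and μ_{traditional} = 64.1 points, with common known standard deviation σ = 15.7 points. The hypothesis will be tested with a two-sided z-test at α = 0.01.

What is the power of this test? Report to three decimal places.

Standardized effect: d = |μ_{flipped} − μ_{traditional}| / σ = |72.6 − 64.1| / 15.7 = 0.5414
Noncentrality parameter: δ = d / √(1/n₁ + 1/n₂) = 0.5414 / √(1/68 + 1/22) = 2.2073
Two-sided α = 0.01 → critical value z_{0.005} = 2.576.
Power = Φ(δ − 2.576) + Φ(−δ − 2.576) = Φ(-0.369) + Φ(-4.783) = 0.3562 + 0.0000 = 0.3562.

Power ≈ 0.356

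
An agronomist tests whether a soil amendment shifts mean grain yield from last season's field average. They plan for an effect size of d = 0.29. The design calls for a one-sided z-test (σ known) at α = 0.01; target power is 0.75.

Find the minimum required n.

n = 108

For power 0.75 need Φ(δ − z_{0.01}) = 0.75, so δ = z_{0.01} + z_{0.25} = 2.326 + 0.674 = 3.001.
δ = d·√n ⇒ n = (δ/d)² = (3.001 / 0.29)² = 107.08.
Round up to the next whole unit.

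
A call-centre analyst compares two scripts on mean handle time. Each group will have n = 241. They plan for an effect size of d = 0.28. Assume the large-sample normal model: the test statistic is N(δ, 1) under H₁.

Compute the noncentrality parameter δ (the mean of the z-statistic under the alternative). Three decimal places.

δ = d·√(n/2) = 0.28 × √(241/2) = 3.0736

δ ≈ 3.074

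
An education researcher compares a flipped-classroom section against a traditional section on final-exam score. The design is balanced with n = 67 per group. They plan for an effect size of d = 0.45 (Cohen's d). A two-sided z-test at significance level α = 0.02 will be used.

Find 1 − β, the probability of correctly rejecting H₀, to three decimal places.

Power ≈ 0.610

Noncentrality parameter: δ = d·√(n/2) = 0.45 × √(67/2) = 2.6046
Two-sided α = 0.02 → critical value z_{0.01} = 2.326.
Power = Φ(δ − 2.326) + Φ(−δ − 2.326) = Φ(0.278) + Φ(-4.931) = 0.6096 + 0.0000 = 0.6096.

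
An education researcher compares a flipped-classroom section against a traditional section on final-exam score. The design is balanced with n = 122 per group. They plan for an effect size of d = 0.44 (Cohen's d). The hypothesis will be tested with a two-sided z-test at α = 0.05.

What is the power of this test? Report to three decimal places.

Noncentrality parameter: λ = d·√(n/2) = 0.44 × √(122/2) = 3.4365
Critical value for a two-sided test at α = 0.05: z_{α/2} = 1.960.
Power = Φ(λ − 1.960) + Φ(−λ − 1.960) = Φ(1.477) + Φ(-5.396) = 0.9301 + 0.0000 = 0.9301.

Power ≈ 0.930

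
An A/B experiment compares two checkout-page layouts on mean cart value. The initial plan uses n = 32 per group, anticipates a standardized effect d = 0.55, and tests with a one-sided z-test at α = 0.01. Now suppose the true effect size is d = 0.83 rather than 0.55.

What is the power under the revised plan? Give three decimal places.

With d = 0.83: δ = d·√(n/2) = 0.83 × √(32/2) = 3.3200. Critical value z_{0.01} = 2.326.
Revised power = Φ(δ − 2.326) = Φ(0.994) = 0.8398.

Power ≈ 0.840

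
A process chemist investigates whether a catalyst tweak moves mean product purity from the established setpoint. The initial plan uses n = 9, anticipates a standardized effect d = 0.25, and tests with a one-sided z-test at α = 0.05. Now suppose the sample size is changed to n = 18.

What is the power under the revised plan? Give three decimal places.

Power ≈ 0.280

With n = 18: δ = d·√n = 0.25 × √18 = 1.0607. Critical value z_{0.05} = 1.645.
Revised power = P(Z > 1.645 − δ) = Φ(-0.584) = 0.2795.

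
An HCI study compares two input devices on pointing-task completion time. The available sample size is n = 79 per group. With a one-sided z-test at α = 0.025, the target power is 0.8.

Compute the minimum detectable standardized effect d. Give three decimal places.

d ≈ 0.446

Required noncentrality: δ = z_{0.025} + z_{0.20} = 1.960 + 0.842 = 2.802.
δ = d·√(n/2) ⇒ d = δ/√(n/2) = 2.802/√(79/2) = 0.4458.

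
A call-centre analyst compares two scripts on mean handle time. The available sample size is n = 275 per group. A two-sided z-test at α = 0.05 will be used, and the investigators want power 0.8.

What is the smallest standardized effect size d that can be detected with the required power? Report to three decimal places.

d ≈ 0.239

Required noncentrality: δ = z_{0.025} + z_{0.20} = 1.960 + 0.842 = 2.802.
(The second rejection-region term Φ(−δ − z_{α/2}) is negligible and dropped.)
δ = d·√(n/2) ⇒ d = δ/√(n/2) = 2.802/√(275/2) = 0.2389.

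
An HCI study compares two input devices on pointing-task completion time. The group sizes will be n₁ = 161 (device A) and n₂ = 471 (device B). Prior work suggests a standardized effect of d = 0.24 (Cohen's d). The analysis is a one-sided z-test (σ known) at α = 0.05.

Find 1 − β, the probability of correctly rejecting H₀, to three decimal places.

Power ≈ 0.837

Noncentrality parameter: δ = d / √(1/n₁ + 1/n₂) = 0.24 / √(1/161 + 1/471) = 2.6289
One-sided α = 0.05 → critical value z_{0.05} = 1.645.
Power = Φ(δ − 1.645) = Φ(0.984) = 0.8375.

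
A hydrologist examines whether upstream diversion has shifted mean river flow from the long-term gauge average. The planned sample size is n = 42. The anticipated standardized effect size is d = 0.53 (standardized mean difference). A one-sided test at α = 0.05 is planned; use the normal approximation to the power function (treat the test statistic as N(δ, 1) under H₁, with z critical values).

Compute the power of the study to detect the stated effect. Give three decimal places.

Noncentrality parameter: δ = d·√n = 0.53 × √42 = 3.4348
Critical value for a one-sided test at α = 0.05: z_α = 1.645.
Power = P(Z > 1.645 − δ) = Φ(1.790) = 0.9633.

Power ≈ 0.963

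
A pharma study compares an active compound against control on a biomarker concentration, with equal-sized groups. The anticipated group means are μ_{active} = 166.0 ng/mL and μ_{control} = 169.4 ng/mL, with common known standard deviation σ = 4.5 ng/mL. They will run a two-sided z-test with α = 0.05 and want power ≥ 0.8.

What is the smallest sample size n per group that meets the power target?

Standardized effect: d = |μ_{active} − μ_{control}| / σ = |166.0 − 169.4| / 4.5 = 0.7556
Set Φ(δ − 1.960) = 0.8; then δ − 1.960 = Φ⁻¹(0.8) = 0.842, giving δ = 2.802.
(Ignoring the negligible lower-tail rejection probability gives the usual closed-form inversion.)
δ = d·√(n/2) ⇒ n = 2(δ/d)² = 2 × (2.802 / 0.7556)² = 27.50.
Round up to the next whole unit.

n = 28 per group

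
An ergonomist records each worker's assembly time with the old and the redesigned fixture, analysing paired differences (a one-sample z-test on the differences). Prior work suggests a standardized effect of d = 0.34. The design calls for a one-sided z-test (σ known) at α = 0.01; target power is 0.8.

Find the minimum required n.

Set Φ(δ − 2.326) = 0.8; then δ − 2.326 = Φ⁻¹(0.8) = 0.842, giving δ = 3.168.
δ = d·√n ⇒ n = (δ/d)² = (3.168 / 0.34)² = 86.82.
Rounding up, n = 87.

n = 87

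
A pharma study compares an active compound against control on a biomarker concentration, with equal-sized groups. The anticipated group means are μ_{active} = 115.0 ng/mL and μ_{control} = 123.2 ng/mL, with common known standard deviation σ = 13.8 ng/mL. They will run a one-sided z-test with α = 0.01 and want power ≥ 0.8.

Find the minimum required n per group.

Standardized effect: d = |μ_{active} − μ_{control}| / σ = |115.0 − 123.2| / 13.8 = 0.5942
For power 0.8 need Φ(δ − z_{0.01}) = 0.8, so δ = z_{0.01} + z_{0.20} = 2.326 + 0.842 = 3.168.
δ = d·√(n/2) ⇒ n = 2(δ/d)² = 2 × (3.168 / 0.5942)² = 56.85.
Rounding up, n = 57 per group.

n = 57 per group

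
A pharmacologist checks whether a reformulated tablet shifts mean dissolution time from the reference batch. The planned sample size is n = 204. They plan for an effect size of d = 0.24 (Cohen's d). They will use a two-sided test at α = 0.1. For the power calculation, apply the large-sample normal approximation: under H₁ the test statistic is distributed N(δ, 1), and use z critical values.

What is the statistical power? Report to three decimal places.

Power ≈ 0.963

Noncentrality parameter: δ = d·√n = 0.24 × √204 = 3.4279
Critical value for a two-sided test at α = 0.1: z_{α/2} = 1.645.
Power = Φ(δ − 1.645) + Φ(−δ − 1.645) = Φ(1.783) + Φ(-5.073) = 0.9627 + 0.0000 = 0.9627.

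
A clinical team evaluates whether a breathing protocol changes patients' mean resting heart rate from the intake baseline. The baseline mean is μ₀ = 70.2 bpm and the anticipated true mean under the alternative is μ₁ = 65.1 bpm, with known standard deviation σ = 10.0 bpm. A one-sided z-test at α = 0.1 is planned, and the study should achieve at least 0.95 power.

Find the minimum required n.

n = 33

Standardized effect: d = |μ₁ − μ₀| / σ = |65.1 − 70.2| / 10.0 = 0.5100
For power 0.95 need Φ(δ − z_{0.1}) = 0.95, so δ = z_{0.1} + z_{0.05} = 1.282 + 1.645 = 2.926.
δ = d·√n ⇒ n = (δ/d)² = (2.926 / 0.5100)² = 32.93.
Rounding up, n = 33.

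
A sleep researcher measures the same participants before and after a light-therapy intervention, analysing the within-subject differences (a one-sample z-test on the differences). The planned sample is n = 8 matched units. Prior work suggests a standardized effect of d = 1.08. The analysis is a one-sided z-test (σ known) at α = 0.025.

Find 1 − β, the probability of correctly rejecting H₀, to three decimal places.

Power ≈ 0.863

Noncentrality parameter: δ = d·√n = 1.08 × √8 = 3.0547
Critical value for a one-sided test at α = 0.025: z_α = 1.960.
Power = Φ(δ − 1.960) = Φ(1.095) = 0.8632.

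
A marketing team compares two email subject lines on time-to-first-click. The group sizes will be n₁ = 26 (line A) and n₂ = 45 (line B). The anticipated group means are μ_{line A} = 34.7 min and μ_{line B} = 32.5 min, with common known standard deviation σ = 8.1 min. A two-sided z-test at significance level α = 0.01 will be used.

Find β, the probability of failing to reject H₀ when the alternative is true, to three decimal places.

Standardized effect: d = |μ_{line A} − μ_{line B}| / σ = |34.7 − 32.5| / 8.1 = 0.2716
Noncentrality parameter: δ = d / √(1/n₁ + 1/n₂) = 0.2716 / √(1/26 + 1/45) = 1.1026
Two-sided α = 0.01 → critical value z_{0.005} = 2.576.
Power = Φ(δ − 2.576) + Φ(−δ − 2.576) = Φ(-1.473) + Φ(-3.678) = 0.0703 + 0.0001 = 0.0705.
Type II error: β = 1 − power = 1 − 0.0705 = 0.9295.

β ≈ 0.930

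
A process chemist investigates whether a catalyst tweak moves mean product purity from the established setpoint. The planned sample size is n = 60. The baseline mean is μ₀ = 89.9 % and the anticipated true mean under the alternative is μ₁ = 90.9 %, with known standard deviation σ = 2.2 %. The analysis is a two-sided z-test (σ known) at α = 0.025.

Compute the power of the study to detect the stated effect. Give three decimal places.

Standardized effect: d = |μ₁ − μ₀| / σ = |90.9 − 89.9| / 2.2 = 0.4545
Noncentrality parameter: δ = d·√n = 0.4545 × √60 = 3.5209
Two-sided α = 0.025 → critical value z_{0.0125} = 2.241.
Power = Φ(δ − 2.241) + Φ(−δ − 2.241) = Φ(1.279) + Φ(-5.762) = 0.8996 + 0.0000 = 0.8996.

Power ≈ 0.900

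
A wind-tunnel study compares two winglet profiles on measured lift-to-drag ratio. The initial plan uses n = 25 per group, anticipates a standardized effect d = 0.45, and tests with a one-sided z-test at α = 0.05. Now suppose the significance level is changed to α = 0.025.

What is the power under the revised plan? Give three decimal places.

δ = d·√(n/2) = 0.45 × √(25/2) = 1.5910 (unchanged). New critical value: z_{0.025} = 1.960.
Revised power = P(Z > 1.960 − δ) = Φ(-0.369) = 0.3561.

Power ≈ 0.356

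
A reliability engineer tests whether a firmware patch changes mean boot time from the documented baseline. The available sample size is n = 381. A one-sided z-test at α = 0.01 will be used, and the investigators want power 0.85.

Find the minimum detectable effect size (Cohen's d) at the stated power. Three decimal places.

d ≈ 0.172

Need Φ(δ − 2.326) = 0.85, so δ = 2.326 + 1.036 = 3.363.
δ = d·√n ⇒ d = δ/√n = 3.363/√381 = 0.1723.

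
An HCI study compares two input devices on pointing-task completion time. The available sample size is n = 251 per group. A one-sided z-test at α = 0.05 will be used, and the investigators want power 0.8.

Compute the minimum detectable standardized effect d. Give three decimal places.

d ≈ 0.222

Need Φ(δ − 1.645) = 0.8, so δ = 1.645 + 0.842 = 2.486.
δ = d·√(n/2) ⇒ d = δ/√(n/2) = 2.486/√(251/2) = 0.2220.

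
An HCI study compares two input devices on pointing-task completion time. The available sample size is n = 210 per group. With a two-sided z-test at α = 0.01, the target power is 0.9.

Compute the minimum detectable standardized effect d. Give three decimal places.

d ≈ 0.376

Need Φ(δ − 2.576) = 0.9, so δ = 2.576 + 1.282 = 3.857.
(Lower-tail contribution to power is negligible for δ > 0.)
δ = d·√(n/2) ⇒ d = δ/√(n/2) = 3.857/√(210/2) = 0.3764.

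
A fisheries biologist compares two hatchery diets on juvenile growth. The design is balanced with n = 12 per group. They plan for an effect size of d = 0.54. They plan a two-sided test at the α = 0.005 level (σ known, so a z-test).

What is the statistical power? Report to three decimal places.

Noncentrality parameter: δ = d·√(n/2) = 0.54 × √(12/2) = 1.3227
Critical value for a two-sided test at α = 0.005: z_{α/2} = 2.807.
Power = Φ(δ − 2.807) + Φ(−δ − 2.807) = Φ(-1.484) + Φ(-4.130) = 0.0689 + 0.0000 = 0.0689.

Power ≈ 0.069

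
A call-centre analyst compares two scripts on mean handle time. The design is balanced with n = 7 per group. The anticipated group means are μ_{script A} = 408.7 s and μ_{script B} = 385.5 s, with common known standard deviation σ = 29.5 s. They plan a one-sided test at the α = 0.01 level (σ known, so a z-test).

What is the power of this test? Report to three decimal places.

Standardized effect: d = |μ_{script A} − μ_{script B}| / σ = |408.7 − 385.5| / 29.5 = 0.7864
Noncentrality parameter: δ = d·√(n/2) = 0.7864 × √(7/2) = 1.4713
One-sided α = 0.01 → critical value z_{0.01} = 2.326.
Power = P(Z > 2.326 − δ) = Φ(-0.855) = 0.1963.

Power ≈ 0.196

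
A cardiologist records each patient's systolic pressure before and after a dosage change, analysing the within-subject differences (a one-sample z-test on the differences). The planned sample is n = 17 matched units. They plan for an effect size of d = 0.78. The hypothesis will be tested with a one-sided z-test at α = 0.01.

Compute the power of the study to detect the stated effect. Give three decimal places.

Noncentrality parameter: δ = d·√n = 0.78 × √17 = 3.2160
Critical value for a one-sided test at α = 0.01: z_α = 2.326.
Power = Φ(δ − 2.326) = Φ(0.890) = 0.8132.

Power ≈ 0.813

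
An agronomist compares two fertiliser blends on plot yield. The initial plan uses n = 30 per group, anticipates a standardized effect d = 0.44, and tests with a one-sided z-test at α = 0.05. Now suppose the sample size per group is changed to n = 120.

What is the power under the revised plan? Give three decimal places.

Power ≈ 0.961

With n = 120 per group: δ = d·√(n/2) = 0.44 × √(120/2) = 3.4082. Critical value z_{0.05} = 1.645.
Revised power = P(Z > 1.645 − δ) = Φ(1.763) = 0.9611.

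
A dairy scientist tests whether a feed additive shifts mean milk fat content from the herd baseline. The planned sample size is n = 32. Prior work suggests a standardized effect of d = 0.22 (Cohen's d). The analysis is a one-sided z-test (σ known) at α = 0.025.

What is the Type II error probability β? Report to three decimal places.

Noncentrality parameter: δ = d·√n = 0.22 × √32 = 1.2445
One-sided α = 0.025 → critical value z_{0.025} = 1.960.
Power = Φ(δ − 1.960) = Φ(-0.715) = 0.2372.
Type II error: β = 1 − power = 1 − 0.2372 = 0.7628.

β ≈ 0.763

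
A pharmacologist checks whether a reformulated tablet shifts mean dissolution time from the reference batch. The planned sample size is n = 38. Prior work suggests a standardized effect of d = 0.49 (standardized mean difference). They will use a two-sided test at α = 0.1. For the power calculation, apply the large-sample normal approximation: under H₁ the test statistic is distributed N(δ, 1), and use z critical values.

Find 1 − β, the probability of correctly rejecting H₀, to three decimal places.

Noncentrality parameter: δ = d·√n = 0.49 × √38 = 3.0206
Two-sided α = 0.1 → critical value z_{0.05} = 1.645.
Power = Φ(δ − 1.645) + Φ(−δ − 1.645) = Φ(1.376) + Φ(-4.665) = 0.9155 + 0.0000 = 0.9155.

Power ≈ 0.916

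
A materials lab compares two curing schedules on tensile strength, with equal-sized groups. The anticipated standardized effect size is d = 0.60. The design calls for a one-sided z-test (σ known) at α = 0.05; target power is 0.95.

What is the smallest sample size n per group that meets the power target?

Set Φ(δ − 1.645) = 0.95; then δ − 1.645 = Φ⁻¹(0.95) = 1.645, giving δ = 3.290.
δ = d·√(n/2) ⇒ n = 2(δ/d)² = 2 × (3.290 / 0.60)² = 60.12.
Round up to the next whole unit.

n = 61 per group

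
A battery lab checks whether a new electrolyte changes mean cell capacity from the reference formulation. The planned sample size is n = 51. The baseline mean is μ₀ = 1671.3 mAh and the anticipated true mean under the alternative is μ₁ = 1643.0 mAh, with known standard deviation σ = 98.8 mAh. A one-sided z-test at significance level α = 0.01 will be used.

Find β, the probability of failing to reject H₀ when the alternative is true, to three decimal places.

β ≈ 0.611

Standardized effect: d = |μ₁ − μ₀| / σ = |1643.0 − 1671.3| / 98.8 = 0.2864
Noncentrality parameter: δ = d·√n = 0.2864 × √51 = 2.0456
Critical value for a one-sided test at α = 0.01: z_α = 2.326.
Power = Φ(δ − 2.326) = Φ(-0.281) = 0.3894.
Type II error: β = 1 − power = 1 − 0.3894 = 0.6106.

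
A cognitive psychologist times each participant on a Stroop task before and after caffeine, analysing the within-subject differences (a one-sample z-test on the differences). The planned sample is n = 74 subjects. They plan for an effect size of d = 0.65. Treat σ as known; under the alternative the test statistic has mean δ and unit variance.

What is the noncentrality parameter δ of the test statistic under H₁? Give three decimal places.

The noncentrality parameter scales effect size by the design's sample-size factor: δ = d·√n = 0.65 × √74 = 5.5915

δ ≈ 5.592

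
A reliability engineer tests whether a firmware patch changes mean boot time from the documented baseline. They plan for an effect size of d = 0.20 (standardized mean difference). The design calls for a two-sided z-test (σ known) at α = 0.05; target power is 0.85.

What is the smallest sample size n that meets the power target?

For power 0.85 need Φ(δ − z_{0.025}) = 0.85, so δ = z_{0.025} + z_{0.15} = 1.960 + 1.036 = 2.996.
(Ignoring the negligible lower-tail rejection probability gives the usual closed-form inversion.)
δ = d·√n ⇒ n = (δ/d)² = (2.996 / 0.20)² = 224.46.
Rounding up, n = 225.

n = 225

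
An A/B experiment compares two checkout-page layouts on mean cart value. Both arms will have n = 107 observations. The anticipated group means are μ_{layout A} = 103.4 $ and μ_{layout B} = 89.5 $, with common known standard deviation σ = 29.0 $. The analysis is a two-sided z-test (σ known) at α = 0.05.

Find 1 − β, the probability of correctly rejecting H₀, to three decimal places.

Standardized effect: d = |μ_{layout A} − μ_{layout B}| / σ = |103.4 − 89.5| / 29.0 = 0.4793
Noncentrality parameter: δ = d·√(n/2) = 0.4793 × √(107/2) = 3.5059
Two-sided α = 0.05 → critical value z_{0.025} = 1.960.
Power = Φ(δ − 1.960) + Φ(−δ − 1.960) = Φ(1.546) + Φ(-5.466) = 0.9389 + 0.0000 = 0.9389.

Power ≈ 0.939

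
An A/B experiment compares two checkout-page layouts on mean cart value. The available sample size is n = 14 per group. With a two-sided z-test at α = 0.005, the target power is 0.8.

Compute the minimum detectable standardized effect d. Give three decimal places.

d ≈ 1.379

Required noncentrality: δ = z_{0.0025} + z_{0.20} = 2.807 + 0.842 = 3.649.
(The second rejection-region term Φ(−δ − z_{α/2}) is negligible and dropped.)
δ = d·√(n/2) ⇒ d = δ/√(n/2) = 3.649/√(14/2) = 1.3791.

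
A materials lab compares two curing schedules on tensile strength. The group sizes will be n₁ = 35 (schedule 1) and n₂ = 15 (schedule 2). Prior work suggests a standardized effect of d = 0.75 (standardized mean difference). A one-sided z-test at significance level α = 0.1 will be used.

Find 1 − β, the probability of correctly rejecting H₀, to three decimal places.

Power ≈ 0.875

Noncentrality parameter: δ = d / √(1/n₁ + 1/n₂) = 0.75 / √(1/35 + 1/15) = 2.4303
One-sided α = 0.1 → critical value z_{0.1} = 1.282.
Power = Φ(δ − 1.282) = Φ(1.149) = 0.8747.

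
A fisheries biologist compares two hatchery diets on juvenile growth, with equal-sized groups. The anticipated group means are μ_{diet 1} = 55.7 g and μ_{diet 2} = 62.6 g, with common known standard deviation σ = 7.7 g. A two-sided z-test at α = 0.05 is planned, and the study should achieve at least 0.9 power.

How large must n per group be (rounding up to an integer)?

Standardized effect: d = |μ_{diet 1} − μ_{diet 2}| / σ = |55.7 − 62.6| / 7.7 = 0.8961
For power 0.9 need Φ(δ − z_{0.025}) = 0.9, so δ = z_{0.025} + z_{0.10} = 1.960 + 1.282 = 3.242.
(The Φ(−δ − z_{α/2}) term is vanishingly small for δ > 0 and is dropped in the standard sample-size formula.)
δ = d·√(n/2) ⇒ n = 2(δ/d)² = 2 × (3.242 / 0.8961)² = 26.17.
Round up to the next whole unit.

n = 27 per group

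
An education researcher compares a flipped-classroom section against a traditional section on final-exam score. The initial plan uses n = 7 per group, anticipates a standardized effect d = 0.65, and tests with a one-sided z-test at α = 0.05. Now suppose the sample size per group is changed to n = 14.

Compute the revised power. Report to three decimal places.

With n = 14 per group: δ = d·√(n/2) = 0.65 × √(14/2) = 1.7197. Critical value z_{0.05} = 1.645.
Revised power = P(Z > 1.645 − δ) = Φ(0.075) = 0.5298.

Power ≈ 0.530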